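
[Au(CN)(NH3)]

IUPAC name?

amminecyanogold(I)

There is no counter-ion, so the complex is neutral overall.
Ligand charges: 1×ammine (neutral), 1×cyano (-1 each); total -1. So Au + (-1) = 0, giving Au = +1.
Ligands are named alphabetically: ammine before cyano.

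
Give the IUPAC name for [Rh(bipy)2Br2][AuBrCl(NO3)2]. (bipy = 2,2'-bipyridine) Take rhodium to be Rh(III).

Both ions are complex: the cation is named first with the plain metal name, the anion second with the -ate form; each ion's ligands are alphabetised independently.
Rh is given as +3; the cation's ligand charges sum to -2, so the complex cation is 1+.
A 1:1 salt means the anion carries the equal and opposite charge, 1−.
Anion: ligand charges sum to -4; for the ion to be 1−, Au = +3.

bis(2,2'-bipyridine)dibromorhodium(III) bromochlorodinitratoaurate(III)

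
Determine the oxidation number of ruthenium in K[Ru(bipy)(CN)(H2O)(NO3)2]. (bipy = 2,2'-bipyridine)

1 potassium outside the brackets (+1 each) → the complex ion is 1−.
Ligand charges: 1×CN = -1; 2×NO3 = -2; 1×bipy neutral; 1×H2O neutral; sum -3.
Ru + (-3) = 1− ⇒ Ru is +2.

+2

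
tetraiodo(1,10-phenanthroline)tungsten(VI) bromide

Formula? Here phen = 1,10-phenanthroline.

Ligands: 1 1,10-phenanthroline (phen, neutral), 4 iodo (I, -1). Ligand charge sum = -4.
Charge balance with bromide (-1) requires 1 complex ion per 2 bromide.

[WI4(phen)]Br2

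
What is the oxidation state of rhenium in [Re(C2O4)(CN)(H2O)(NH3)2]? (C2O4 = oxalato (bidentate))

+3

No counter-ion: the bracketed complex is neutral.
Ligand charges: 1×H2O neutral; 1×C2O4 = -2; 2×NH3 neutral; 1×CN = -1; sum -3.
Re + (-3) = 0 ⇒ Re is +3.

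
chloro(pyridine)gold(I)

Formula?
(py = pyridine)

Ligands: 1 pyridine (py, neutral), 1 chloro (Cl, -1). Ligand charge sum = -1.
With Au in oxidation state +1, the complex ion is [Au...].

[AuCl(py)]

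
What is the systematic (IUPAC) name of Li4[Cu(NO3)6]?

lithium hexanitratocuprate(II)

The 4 lithium counter-ions carry a total charge of +4, so each complex ion is 4−.
Ligand charges: 6×nitrato (-1 each); total -6. So Cu + (-6) = 4−, giving Cu = +2.
The complex ion is anionic, so copper takes the -ate form cuprate(II).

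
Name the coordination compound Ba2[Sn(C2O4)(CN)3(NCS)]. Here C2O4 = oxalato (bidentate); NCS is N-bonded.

The 2 barium counter-ions carry a total charge of +4, so each complex ion is 4−.
Ligand charges: 1×oxalato (-2 each), 3×cyano (-1 each), 1×isothiocyanato (-1 each); total -6. So Sn + (-6) = 4−, giving Sn = +2.
The complex ion is anionic, so tin takes the -ate form stannate(II).

barium tricyanoisothiocyanatooxalatostannate(II)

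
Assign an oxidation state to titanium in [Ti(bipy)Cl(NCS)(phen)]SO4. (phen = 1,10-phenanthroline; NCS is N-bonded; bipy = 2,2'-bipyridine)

+4

1 sulfate outside the brackets (-2 each) → the complex ion is 2+.
Ligand charges: 1×phen neutral; 1×Cl = -1; 1×NCS = -1; 1×bipy neutral; sum -2.
Ti + (-2) = 2+ ⇒ Ti is +4.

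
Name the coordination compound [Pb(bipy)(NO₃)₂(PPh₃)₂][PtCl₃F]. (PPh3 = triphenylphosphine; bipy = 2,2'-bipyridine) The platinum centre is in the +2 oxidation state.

(2,2'-bipyridine)dinitratobis(triphenylphosphine)lead(IV) trichlorofluoroplatinate(II)

Both ions are complex: the cation is named first with the plain metal name, the anion second with the -ate form; each ion's ligands are alphabetised independently.
Pt is given as +2; the anion's ligand charges sum to -4, so the complex anion is 2−.
A 1:1 salt means the cation carries the equal and opposite charge, 2+.
Cation: ligand charges sum to -2; for the ion to be 2+, Pb = +4.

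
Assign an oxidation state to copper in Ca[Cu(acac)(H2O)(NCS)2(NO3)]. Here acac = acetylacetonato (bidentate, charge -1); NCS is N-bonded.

1 calcium outside the brackets (+2 each) → the complex ion is 2−.
Ligand charges: 1×acac = -1; 2×NCS = -2; 1×H2O neutral; 1×NO3 = -1; sum -4.
Cu + (-4) = 2− ⇒ Cu is +2.

+2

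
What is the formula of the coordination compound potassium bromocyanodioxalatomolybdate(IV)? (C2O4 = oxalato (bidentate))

K2[MoBr(C2O4)2(CN)]

Ligands: 2 oxalato (C2O4, -2), 1 cyano (CN, -1), 1 bromo (Br, -1). Ligand charge sum = -6.
With Mo in oxidation state +4, the complex ion is [Mo...]^2−.
Charge balance with potassium (+1) requires 1 complex ion per 2 potassium.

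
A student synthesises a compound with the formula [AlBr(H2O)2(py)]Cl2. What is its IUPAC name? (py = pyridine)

The 2 chloride counter-ions carry a total charge of -2, so each complex ion is 2+.
Ligand charges: 1×bromo (-1 each), 1×pyridine (neutral), 2×aqua (neutral); total -1. So Al + (-1) = 2+, giving Al = +3.
Ligands are named alphabetically: aqua before bromo before pyridine.

diaquabromo(pyridine)aluminium(III) chloride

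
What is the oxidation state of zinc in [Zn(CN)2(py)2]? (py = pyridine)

+2

No counter-ion: the bracketed complex is neutral.
Ligand charges: 2×CN = -2; 2×py neutral; sum -2.
Zn + (-2) = 0 ⇒ Zn is +2.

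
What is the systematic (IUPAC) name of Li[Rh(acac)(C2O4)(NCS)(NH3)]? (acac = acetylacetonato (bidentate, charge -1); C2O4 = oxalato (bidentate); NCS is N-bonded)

The 1 lithium counter-ion carries a total charge of +1, so each complex ion is 1−.
Ligand charges: 1×acetylacetonato (-1 each), 1×ammine (neutral), 1×oxalato (-2 each), 1×isothiocyanato (-1 each); total -4. So Rh + (-4) = 1−, giving Rh = +3.
Ligands are named alphabetically: acetylacetonato before ammine before isothiocyanato before oxalato.
The complex ion is anionic, so rhodium takes the -ate form rhodate(III).

lithium (acetylacetonato)ammineisothiocyanatooxalatorhodate(III)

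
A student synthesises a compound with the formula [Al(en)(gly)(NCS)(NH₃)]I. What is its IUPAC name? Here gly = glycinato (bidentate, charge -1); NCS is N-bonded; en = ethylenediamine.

ammine(ethylenediamine)(glycinato)isothiocyanatoaluminium(III) iodide

The 1 iodide counter-ion carries a total charge of -1, so each complex ion is 1+.
Ligand charges: 1×glycinato (-1 each), 1×isothiocyanato (-1 each), 1×ammine (neutral), 1×ethylenediamine (neutral); total -2. So Al + (-2) = 1+, giving Al = +3.
Ligands are named alphabetically: ammine before ethylenediamine before glycinato before isothiocyanato.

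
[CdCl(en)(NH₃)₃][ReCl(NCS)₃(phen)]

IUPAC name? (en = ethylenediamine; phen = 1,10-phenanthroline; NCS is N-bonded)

triamminechloro(ethylenediamine)cadmium(II) chlorotriisothiocyanato(1,10-phenanthroline)rhenate(III)

Cadmium is always +2 in its complexes; the cation's ligand charges sum to -1, so the complex cation is 1+.
A 1:1 salt means the anion carries the equal and opposite charge, 1−.
Anion: ligand charges sum to -4; for the ion to be 1−, Re = +3.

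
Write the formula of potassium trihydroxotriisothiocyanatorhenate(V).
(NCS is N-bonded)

K[Re(NCS)3(OH)3]

Ligands: 3 hydroxo (OH, -1), 3 isothiocyanato (NCS, -1). Ligand charge sum = -6.
With Re in oxidation state +5, the complex ion is [Re...]^1−.
Charge balance with potassium (+1) requires 1 complex ion per 1 potassium.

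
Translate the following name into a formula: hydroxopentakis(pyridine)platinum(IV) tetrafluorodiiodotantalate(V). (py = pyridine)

Cation [Pt…]: ligand charges -1, Pt(IV) ⇒ ion charge 3+.
Anion [Ta…]: ligand charges -6, Ta(V) ⇒ ion charge 1−.
One 3+ cation requires 3 of the 1− anion.

[Pt(OH)(py)5][TaF4I2]3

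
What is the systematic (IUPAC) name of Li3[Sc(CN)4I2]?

lithium tetracyanodiiodoscandate(III)

The 3 lithium counter-ions carry a total charge of +3, so each complex ion is 3−.
Ligand charges: 4×cyano (-1 each), 2×iodo (-1 each); total -6. So Sc + (-6) = 3−, giving Sc = +3.
The complex ion is anionic, so scandium takes the -ate form scandate(III).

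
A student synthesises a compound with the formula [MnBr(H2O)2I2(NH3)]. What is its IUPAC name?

There is no counter-ion, so the complex is neutral overall.
Ligand charges: 1×bromo (-1 each), 1×ammine (neutral), 2×aqua (neutral), 2×iodo (-1 each); total -3. So Mn + (-3) = 0, giving Mn = +3.
Ligands are named alphabetically: ammine before aqua before bromo before iodo.

amminediaquabromodiiodomanganese(III)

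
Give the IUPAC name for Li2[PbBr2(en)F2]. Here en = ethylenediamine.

The 2 lithium counter-ions carry a total charge of +2, so each complex ion is 2−.
Ligand charges: 2×bromo (-1 each), 2×fluoro (-1 each), 1×ethylenediamine (neutral); total -4. So Pb + (-4) = 2−, giving Pb = +2.
Ligands are named alphabetically: bromo before ethylenediamine before fluoro.
The complex ion is anionic, so lead takes the -ate form plumbate(II).

lithium dibromo(ethylenediamine)difluoroplumbate(II)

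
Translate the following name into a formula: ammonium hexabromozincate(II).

(NH4)4[ZnBr6]

Ligands: 6 bromo (Br, -1). Ligand charge sum = -6.
With Zn in oxidation state +2, the complex ion is [Zn...]^4−.
Charge balance with ammonium (+1) requires 1 complex ion per 4 ammonium.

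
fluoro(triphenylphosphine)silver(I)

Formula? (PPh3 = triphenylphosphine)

[AgF(PPh3)]

Ligands: 1 triphenylphosphine (PPh3, neutral), 1 fluoro (F, -1). Ligand charge sum = -1.
With Ag in oxidation state +1, the complex ion is [Ag...].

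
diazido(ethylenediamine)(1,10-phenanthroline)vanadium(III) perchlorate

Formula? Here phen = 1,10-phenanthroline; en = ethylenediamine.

Ligands: 1 1,10-phenanthroline (phen, neutral), 2 azido (N3, -1), 1 ethylenediamine (en, neutral). Ligand charge sum = -2.
Charge balance with perchlorate (-1) requires 1 complex ion per 1 perchlorate.

[V(en)(N3)2(phen)]ClO4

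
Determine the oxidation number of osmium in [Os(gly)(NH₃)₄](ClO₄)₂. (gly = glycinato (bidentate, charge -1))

+3

2 perchlorate outside the brackets (-1 each) → the complex ion is 2+.
Ligand charges: 4×NH3 neutral; 1×gly = -1; sum -1.
Os + (-1) = 2+ ⇒ Os is +3.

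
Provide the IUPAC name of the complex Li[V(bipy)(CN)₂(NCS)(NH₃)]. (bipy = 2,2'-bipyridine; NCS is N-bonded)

lithium ammine(2,2'-bipyridine)dicyanoisothiocyanatovanadate(II)

The 1 lithium counter-ion carries a total charge of +1, so each complex ion is 1−.
Ligand charges: 1×2,2'-bipyridine (neutral), 2×cyano (-1 each), 1×ammine (neutral), 1×isothiocyanato (-1 each); total -3. So V + (-3) = 1−, giving V = +2.
Ligands are named alphabetically: ammine before bipyridine before cyano before isothiocyanato.
The complex ion is anionic, so vanadium takes the -ate form vanadate(II).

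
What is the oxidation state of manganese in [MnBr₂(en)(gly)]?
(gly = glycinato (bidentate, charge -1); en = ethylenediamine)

+3

No counter-ion: the bracketed complex is neutral.
Ligand charges: 2×Br = -2; 1×gly = -1; 1×en neutral; sum -3.
Mn + (-3) = 0 ⇒ Mn is +3.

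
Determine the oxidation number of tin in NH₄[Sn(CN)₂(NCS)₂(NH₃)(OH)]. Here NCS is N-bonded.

1 ammonium outside the brackets (+1 each) → the complex ion is 1−.
Ligand charges: 1×NH3 neutral; 2×NCS = -2; 2×CN = -2; 1×OH = -1; sum -5.
Sn + (-5) = 1− ⇒ Sn is +4.

+4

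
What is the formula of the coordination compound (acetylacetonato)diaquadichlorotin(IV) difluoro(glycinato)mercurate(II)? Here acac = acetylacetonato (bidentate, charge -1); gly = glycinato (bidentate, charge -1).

[Sn(acac)Cl2(H2O)2][HgF2(gly)]

Cation [Sn…]: ligand charges -3, Sn(IV) ⇒ ion charge 1+.
Anion [Hg…]: ligand charges -3, Hg(II) ⇒ ion charge 1−.
One 1+ cation balances one 1− anion.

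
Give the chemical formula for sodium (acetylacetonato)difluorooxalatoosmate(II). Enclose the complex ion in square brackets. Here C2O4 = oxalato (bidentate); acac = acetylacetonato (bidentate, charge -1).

Ligands: 1 oxalato (C2O4, -2), 2 fluoro (F, -1), 1 acetylacetonato (acac, -1). Ligand charge sum = -5.
With Os in oxidation state +2, the complex ion is [Os...]^3−.
Charge balance with sodium (+1) requires 1 complex ion per 3 sodium.

Na3[Os(acac)(C2O4)F2]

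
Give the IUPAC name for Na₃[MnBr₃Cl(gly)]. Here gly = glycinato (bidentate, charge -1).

The 3 sodium counter-ions carry a total charge of +3, so each complex ion is 3−.
Ligand charges: 1×glycinato (-1 each), 3×bromo (-1 each), 1×chloro (-1 each); total -5. So Mn + (-5) = 3−, giving Mn = +2.
The complex ion is anionic, so manganese takes the -ate form manganate(II).

sodium tribromochloro(glycinato)manganate(II)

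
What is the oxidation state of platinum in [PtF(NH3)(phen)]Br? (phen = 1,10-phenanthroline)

1 bromide outside the brackets (-1 each) → the complex ion is 1+.
Ligand charges: 1×NH3 neutral; 1×F = -1; 1×phen neutral; sum -1.
Pt + (-1) = 1+ ⇒ Pt is +2.

+2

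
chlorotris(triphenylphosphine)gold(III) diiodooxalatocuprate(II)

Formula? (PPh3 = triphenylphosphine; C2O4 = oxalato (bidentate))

[AuCl(PPh3)3][Cu(C2O4)I2]

Cation [Au…]: ligand charges -1, Au(III) ⇒ ion charge 2+.
Anion [Cu…]: ligand charges -4, Cu(II) ⇒ ion charge 2−.
One 2+ cation balances one 2− anion.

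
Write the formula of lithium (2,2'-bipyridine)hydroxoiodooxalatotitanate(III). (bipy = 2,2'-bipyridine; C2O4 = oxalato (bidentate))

Ligands: 1 2,2'-bipyridine (bipy, neutral), 1 iodo (I, -1), 1 oxalato (C2O4, -2), 1 hydroxo (OH, -1). Ligand charge sum = -4.
With Ti in oxidation state +3, the complex ion is [Ti...]^1−.
Charge balance with lithium (+1) requires 1 complex ion per 1 lithium.

Li[Ti(bipy)(C2O4)I(OH)]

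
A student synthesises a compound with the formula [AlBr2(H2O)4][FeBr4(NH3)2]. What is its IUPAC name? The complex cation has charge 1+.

Both ions are complex: the cation is named first with the plain metal name, the anion second with the -ate form; each ion's ligands are alphabetised independently.
The complex cation is given as 1+; its ligand charges sum to -2, so Al = +3.
A 1:1 salt means the anion carries the equal and opposite charge, 1−.
Anion: ligand charges sum to -4; for the ion to be 1−, Fe = +3.

tetraaquadibromoaluminium(III) diamminetetrabromoferrate(III)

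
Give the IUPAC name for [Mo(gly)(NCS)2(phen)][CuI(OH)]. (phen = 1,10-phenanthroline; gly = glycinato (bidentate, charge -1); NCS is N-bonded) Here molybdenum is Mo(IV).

Mo is given as +4; the cation's ligand charges sum to -3, so the complex cation is 1+.
A 1:1 salt means the anion carries the equal and opposite charge, 1−.
Anion: ligand charges sum to -2; for the ion to be 1−, Cu = +1.

(glycinato)diisothiocyanato(1,10-phenanthroline)molybdenum(IV) hydroxoiodocuprate(I)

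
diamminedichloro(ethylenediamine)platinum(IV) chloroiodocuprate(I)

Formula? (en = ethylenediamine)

Cation [Pt…]: ligand charges -2, Pt(IV) ⇒ ion charge 2+.
Anion [Cu…]: ligand charges -2, Cu(I) ⇒ ion charge 1−.
One 2+ cation requires 2 of the 1− anion.

[PtCl2(en)(NH3)2][CuClI]2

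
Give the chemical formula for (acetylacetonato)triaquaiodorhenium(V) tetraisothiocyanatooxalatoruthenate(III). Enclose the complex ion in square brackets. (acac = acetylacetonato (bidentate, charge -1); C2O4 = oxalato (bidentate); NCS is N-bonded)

[Re(acac)(H2O)3I][Ru(C2O4)(NCS)4]

Cation [Re…]: ligand charges -2, Re(V) ⇒ ion charge 3+.
Anion [Ru…]: ligand charges -6, Ru(III) ⇒ ion charge 3−.
One 3+ cation balances one 3− anion.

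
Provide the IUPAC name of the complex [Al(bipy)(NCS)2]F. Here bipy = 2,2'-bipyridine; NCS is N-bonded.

The 1 fluoride counter-ion carries a total charge of -1, so each complex ion is 1+.
Ligand charges: 1×2,2'-bipyridine (neutral), 2×isothiocyanato (-1 each); total -2. So Al + (-2) = 1+, giving Al = +3.
Ligands are named alphabetically: bipyridine before isothiocyanato.

(2,2'-bipyridine)diisothiocyanatoaluminium(III) fluoride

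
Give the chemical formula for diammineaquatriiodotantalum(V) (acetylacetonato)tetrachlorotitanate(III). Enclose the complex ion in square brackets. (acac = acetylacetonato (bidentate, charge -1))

[Ta(H2O)I3(NH3)2][Ti(acac)Cl4]

Cation [Ta…]: ligand charges -3, Ta(V) ⇒ ion charge 2+.
Anion [Ti…]: ligand charges -5, Ti(III) ⇒ ion charge 2−.
One 2+ cation balances one 2− anion.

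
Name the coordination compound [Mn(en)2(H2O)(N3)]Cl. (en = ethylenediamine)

aquaazidobis(ethylenediamine)manganese(II) chloride

The 1 chloride counter-ion carries a total charge of -1, so each complex ion is 1+.
Ligand charges: 1×aqua (neutral), 1×azido (-1 each), 2×ethylenediamine (neutral); total -1. So Mn + (-1) = 1+, giving Mn = +2.
Ligands are named alphabetically: aqua before azido before ethylenediamine.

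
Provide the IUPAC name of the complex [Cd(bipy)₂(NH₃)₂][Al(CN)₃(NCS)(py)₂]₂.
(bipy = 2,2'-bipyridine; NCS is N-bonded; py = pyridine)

diamminebis(2,2'-bipyridine)cadmium(II) tricyanoisothiocyanatobis(pyridine)aluminate(III)

Both ions are complex: the cation is named first with the plain metal name, the anion second with the -ate form; each ion's ligands are alphabetised independently.
Cadmium is always +2 in its complexes; the cation's ligand charges sum to 0, so the complex cation is 2+.
With 2 anions per cation, each anion must be 2/2 = 1−.
Anion: ligand charges sum to -4; for the ion to be 1−, Al = +3.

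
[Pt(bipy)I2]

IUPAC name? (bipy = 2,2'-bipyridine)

There is no counter-ion, so the complex is neutral overall.
Ligand charges: 1×2,2'-bipyridine (neutral), 2×iodo (-1 each); total -2. So Pt + (-2) = 0, giving Pt = +2.
Ligands are named alphabetically: bipyridine before iodo.

(2,2'-bipyridine)diiodoplatinum(II)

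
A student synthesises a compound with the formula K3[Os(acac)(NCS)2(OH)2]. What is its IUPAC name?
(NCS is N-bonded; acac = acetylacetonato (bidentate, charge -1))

The 3 potassium counter-ions carry a total charge of +3, so each complex ion is 3−.
Ligand charges: 2×isothiocyanato (-1 each), 2×hydroxo (-1 each), 1×acetylacetonato (-1 each); total -5. So Os + (-5) = 3−, giving Os = +2.
The complex ion is anionic, so osmium takes the -ate form osmate(II).

potassium (acetylacetonato)dihydroxodiisothiocyanatoosmate(II)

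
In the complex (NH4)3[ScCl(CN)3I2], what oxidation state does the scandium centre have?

3 ammonium outside the brackets (+1 each) → the complex ion is 3−.
Ligand charges: 2×I = -2; 3×CN = -3; 1×Cl = -1; sum -6.
Sc + (-6) = 3− ⇒ Sc is +3.

+3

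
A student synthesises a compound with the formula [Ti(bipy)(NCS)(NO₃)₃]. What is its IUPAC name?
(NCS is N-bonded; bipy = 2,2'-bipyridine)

(2,2'-bipyridine)isothiocyanatotrinitratotitanium(IV)

There is no counter-ion, so the complex is neutral overall.
Ligand charges: 1×isothiocyanato (-1 each), 1×2,2'-bipyridine (neutral), 3×nitrato (-1 each); total -4. So Ti + (-4) = 0, giving Ti = +4.
Ligands are named alphabetically: bipyridine before isothiocyanato before nitrato.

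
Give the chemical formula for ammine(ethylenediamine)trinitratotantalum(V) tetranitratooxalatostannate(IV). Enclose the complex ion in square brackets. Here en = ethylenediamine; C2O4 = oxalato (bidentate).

[Ta(en)(NH3)(NO3)3][Sn(C2O4)(NO3)4]

Cation [Ta…]: ligand charges -3, Ta(V) ⇒ ion charge 2+.
Anion [Sn…]: ligand charges -6, Sn(IV) ⇒ ion charge 2−.
One 2+ cation balances one 2− anion.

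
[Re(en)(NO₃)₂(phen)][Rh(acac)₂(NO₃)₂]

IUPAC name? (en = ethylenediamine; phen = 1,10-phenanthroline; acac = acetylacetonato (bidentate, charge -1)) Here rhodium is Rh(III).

(ethylenediamine)dinitrato(1,10-phenanthroline)rhenium(III) bis(acetylacetonato)dinitratorhodate(III)

Rh is given as +3; the anion's ligand charges sum to -4, so the complex anion is 1−.
A 1:1 salt means the cation carries the equal and opposite charge, 1+.
Cation: ligand charges sum to -2; for the ion to be 1+, Re = +3.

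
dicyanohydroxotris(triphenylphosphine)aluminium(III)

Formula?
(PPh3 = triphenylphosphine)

[Al(CN)2(OH)(PPh3)3]

Ligands: 2 cyano (CN, -1), 3 triphenylphosphine (PPh3, neutral), 1 hydroxo (OH, -1). Ligand charge sum = -3.
With Al in oxidation state +3, the complex ion is [Al...].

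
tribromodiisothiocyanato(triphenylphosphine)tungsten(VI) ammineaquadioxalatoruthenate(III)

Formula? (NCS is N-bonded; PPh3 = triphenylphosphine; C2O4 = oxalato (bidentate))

[WBr3(NCS)2(PPh3)][Ru(C2O4)2(H2O)(NH3)]

Cation [W…]: ligand charges -5, W(VI) ⇒ ion charge 1+.
Anion [Ru…]: ligand charges -4, Ru(III) ⇒ ion charge 1−.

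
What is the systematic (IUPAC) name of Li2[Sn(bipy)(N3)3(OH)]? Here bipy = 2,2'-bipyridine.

lithium triazido(2,2'-bipyridine)hydroxostannate(II)

The 2 lithium counter-ions carry a total charge of +2, so each complex ion is 2−.
Ligand charges: 1×2,2'-bipyridine (neutral), 1×hydroxo (-1 each), 3×azido (-1 each); total -4. So Sn + (-4) = 2−, giving Sn = +2.
The complex ion is anionic, so tin takes the -ate form stannate(II).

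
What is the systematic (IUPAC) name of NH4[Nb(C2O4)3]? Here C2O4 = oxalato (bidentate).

ammonium trioxalatoniobate(V)

The 1 ammonium counter-ion carries a total charge of +1, so each complex ion is 1−.
Ligand charges: 3×oxalato (-2 each); total -6. So Nb + (-6) = 1−, giving Nb = +5.
The complex ion is anionic, so niobium takes the -ate form niobate(V).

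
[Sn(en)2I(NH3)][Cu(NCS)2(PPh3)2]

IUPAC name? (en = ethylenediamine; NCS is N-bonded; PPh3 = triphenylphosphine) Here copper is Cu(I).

Cu is given as +1; the anion's ligand charges sum to -2, so the complex anion is 1−.
A 1:1 salt means the cation carries the equal and opposite charge, 1+.
Cation: ligand charges sum to -1; for the ion to be 1+, Sn = +2.

amminebis(ethylenediamine)iodotin(II) diisothiocyanatobis(triphenylphosphine)cuprate(I)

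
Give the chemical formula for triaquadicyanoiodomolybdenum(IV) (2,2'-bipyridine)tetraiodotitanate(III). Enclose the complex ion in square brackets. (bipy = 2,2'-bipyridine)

Cation [Mo…]: ligand charges -3, Mo(IV) ⇒ ion charge 1+.
Anion [Ti…]: ligand charges -4, Ti(III) ⇒ ion charge 1−.
One 1+ cation balances one 1− anion.

[Mo(CN)2(H2O)3I][Ti(bipy)I4]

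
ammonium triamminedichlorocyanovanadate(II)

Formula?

NH4[VCl2(CN)(NH3)3]

Ligands: 3 ammine (NH3, neutral), 2 chloro (Cl, -1), 1 cyano (CN, -1). Ligand charge sum = -3.
Charge balance with ammonium (+1) requires 1 complex ion per 1 ammonium.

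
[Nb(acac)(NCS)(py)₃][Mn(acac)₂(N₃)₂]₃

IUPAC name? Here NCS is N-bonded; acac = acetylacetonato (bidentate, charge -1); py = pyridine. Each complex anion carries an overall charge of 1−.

(acetylacetonato)isothiocyanatotris(pyridine)niobium(V) bis(acetylacetonato)diazidomanganate(III)

The complex anion is given as 1−; its ligand charges sum to -4, so Mn = +3.
With 3 anions per cation, the cation must be 3×1 = 3+.
Cation: ligand charges sum to -2; for the ion to be 3+, Nb = +5.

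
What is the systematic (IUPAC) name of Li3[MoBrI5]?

The 3 lithium counter-ions carry a total charge of +3, so each complex ion is 3−.
Ligand charges: 1×bromo (-1 each), 5×iodo (-1 each); total -6. So Mo + (-6) = 3−, giving Mo = +3.
Ligands are named alphabetically: bromo before iodo.
The complex ion is anionic, so molybdenum takes the -ate form molybdate(III).

lithium bromopentaiodomolybdate(III)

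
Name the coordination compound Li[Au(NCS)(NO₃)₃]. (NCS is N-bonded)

The 1 lithium counter-ion carries a total charge of +1, so each complex ion is 1−.
Ligand charges: 3×nitrato (-1 each), 1×isothiocyanato (-1 each); total -4. So Au + (-4) = 1−, giving Au = +3.
The complex ion is anionic, so gold takes the -ate form aurate(III).

lithium isothiocyanatotrinitratoaurate(III)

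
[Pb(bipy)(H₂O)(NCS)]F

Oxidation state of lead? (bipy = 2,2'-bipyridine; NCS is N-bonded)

+2

1 fluoride outside the brackets (-1 each) → the complex ion is 1+.
Ligand charges: 1×H2O neutral; 1×bipy neutral; 1×NCS = -1; sum -1.
Pb + (-1) = 1+ ⇒ Pb is +2.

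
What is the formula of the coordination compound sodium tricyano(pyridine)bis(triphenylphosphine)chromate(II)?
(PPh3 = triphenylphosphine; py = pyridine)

Ligands: 2 triphenylphosphine (PPh3, neutral), 1 pyridine (py, neutral), 3 cyano (CN, -1). Ligand charge sum = -3.
Charge balance with sodium (+1) requires 1 complex ion per 1 sodium.

Na[Cr(CN)3(PPh3)2(py)]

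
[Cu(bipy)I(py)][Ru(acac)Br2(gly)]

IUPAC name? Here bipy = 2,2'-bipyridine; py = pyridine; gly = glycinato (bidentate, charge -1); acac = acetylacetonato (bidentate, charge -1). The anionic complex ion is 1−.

(2,2'-bipyridine)iodo(pyridine)copper(II) (acetylacetonato)dibromo(glycinato)ruthenate(III)

Both ions are complex: the cation is named first with the plain metal name, the anion second with the -ate form; each ion's ligands are alphabetised independently.
The complex anion is given as 1−; its ligand charges sum to -4, so Ru = +3.
A 1:1 salt means the cation carries the equal and opposite charge, 1+.
Cation: ligand charges sum to -1; for the ion to be 1+, Cu = +2.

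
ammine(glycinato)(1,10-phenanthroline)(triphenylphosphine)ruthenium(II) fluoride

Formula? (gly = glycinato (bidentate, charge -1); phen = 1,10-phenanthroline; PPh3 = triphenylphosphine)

[Ru(gly)(NH3)(phen)(PPh3)]F

Ligands: 1 glycinato (gly, -1), 1 1,10-phenanthroline (phen, neutral), 1 ammine (NH3, neutral), 1 triphenylphosphine (PPh3, neutral). Ligand charge sum = -1.
With Ru in oxidation state +2, the complex ion is [Ru...]^1+.
Charge balance with fluoride (-1) requires 1 complex ion per 1 fluoride.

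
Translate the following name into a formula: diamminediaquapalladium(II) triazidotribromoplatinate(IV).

[Pd(H2O)2(NH3)2][PtBr3(N3)3]

Cation [Pd…]: ligand charges 0, Pd(II) ⇒ ion charge 2+.
Anion [Pt…]: ligand charges -6, Pt(IV) ⇒ ion charge 2−.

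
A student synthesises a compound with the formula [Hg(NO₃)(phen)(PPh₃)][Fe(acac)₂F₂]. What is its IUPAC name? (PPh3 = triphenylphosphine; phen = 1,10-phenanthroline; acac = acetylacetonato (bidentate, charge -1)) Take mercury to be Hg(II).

nitrato(1,10-phenanthroline)(triphenylphosphine)mercury(II) bis(acetylacetonato)difluoroferrate(III)

Hg is given as +2; the cation's ligand charges sum to -1, so the complex cation is 1+.
A 1:1 salt means the anion carries the equal and opposite charge, 1−.
Anion: ligand charges sum to -4; for the ion to be 1−, Fe = +3.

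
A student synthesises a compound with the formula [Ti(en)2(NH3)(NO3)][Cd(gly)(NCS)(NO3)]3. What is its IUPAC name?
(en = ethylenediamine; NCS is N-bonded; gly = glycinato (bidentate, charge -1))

Cadmium is always +2 in its complexes; the anion's ligand charges sum to -3, so the complex anion is 1−.
With 3 anions per cation, the cation must be 3×1 = 3+.
Cation: ligand charges sum to -1; for the ion to be 3+, Ti = +4.

amminebis(ethylenediamine)nitratotitanium(IV) (glycinato)isothiocyanatonitratocadmate(II)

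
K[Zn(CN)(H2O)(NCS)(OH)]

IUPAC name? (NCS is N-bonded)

The 1 potassium counter-ion carries a total charge of +1, so each complex ion is 1−.
Ligand charges: 1×hydroxo (-1 each), 1×aqua (neutral), 1×isothiocyanato (-1 each), 1×cyano (-1 each); total -3. So Zn + (-3) = 1−, giving Zn = +2.
Ligands are named alphabetically: aqua before cyano before hydroxo before isothiocyanato.
The complex ion is anionic, so zinc takes the -ate form zincate(II).

potassium aquacyanohydroxoisothiocyanatozincate(II)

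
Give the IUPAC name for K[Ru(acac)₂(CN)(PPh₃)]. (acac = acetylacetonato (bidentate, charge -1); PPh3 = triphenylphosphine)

potassium bis(acetylacetonato)cyano(triphenylphosphine)ruthenate(II)

The 1 potassium counter-ion carries a total charge of +1, so each complex ion is 1−.
Ligand charges: 2×acetylacetonato (-1 each), 1×triphenylphosphine (neutral), 1×cyano (-1 each); total -3. So Ru + (-3) = 1−, giving Ru = +2.
Ligands are named alphabetically: acetylacetonato before cyano before triphenylphosphine.
The complex ion is anionic, so ruthenium takes the -ate form ruthenate(II).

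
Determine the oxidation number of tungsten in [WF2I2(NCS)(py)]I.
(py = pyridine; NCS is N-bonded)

1 iodide outside the brackets (-1 each) → the complex ion is 1+.
Ligand charges: 1×py neutral; 2×I = -2; 2×F = -2; 1×NCS = -1; sum -5.
W + (-5) = 1+ ⇒ W is +6.

+6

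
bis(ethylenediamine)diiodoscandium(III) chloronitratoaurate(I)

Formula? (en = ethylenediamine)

[Sc(en)2I2][AuCl(NO3)]

Cation [Sc…]: ligand charges -2, Sc(III) ⇒ ion charge 1+.
Anion [Au…]: ligand charges -2, Au(I) ⇒ ion charge 1−.
One 1+ cation balances one 1− anion.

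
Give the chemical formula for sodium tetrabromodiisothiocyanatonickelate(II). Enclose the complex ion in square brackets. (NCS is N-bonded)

Na4[NiBr4(NCS)2]

Ligands: 4 bromo (Br, -1), 2 isothiocyanato (NCS, -1). Ligand charge sum = -6.
Charge balance with sodium (+1) requires 1 complex ion per 4 sodium.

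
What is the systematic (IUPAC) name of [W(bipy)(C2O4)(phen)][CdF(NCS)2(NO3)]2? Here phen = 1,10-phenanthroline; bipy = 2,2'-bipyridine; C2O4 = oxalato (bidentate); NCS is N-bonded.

Cadmium is always +2 in its complexes; the anion's ligand charges sum to -4, so the complex anion is 2−.
With 2 anions per cation, the cation must be 2×2 = 4+.
Cation: ligand charges sum to -2; for the ion to be 4+, W = +6.

(2,2'-bipyridine)oxalato(1,10-phenanthroline)tungsten(VI) fluorodiisothiocyanatonitratocadmate(II)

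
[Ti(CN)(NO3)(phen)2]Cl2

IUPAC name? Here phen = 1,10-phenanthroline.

The 2 chloride counter-ions carry a total charge of -2, so each complex ion is 2+.
Ligand charges: 1×nitrato (-1 each), 2×1,10-phenanthroline (neutral), 1×cyano (-1 each); total -2. So Ti + (-2) = 2+, giving Ti = +4.
Ligands are named alphabetically: cyano before nitrato before phenanthroline.

cyanonitratobis(1,10-phenanthroline)titanium(IV) chloride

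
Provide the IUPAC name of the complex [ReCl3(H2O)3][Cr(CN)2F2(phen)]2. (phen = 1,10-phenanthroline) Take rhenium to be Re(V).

triaquatrichlororhenium(V) dicyanodifluoro(1,10-phenanthroline)chromate(III)

Both ions are complex: the cation is named first with the plain metal name, the anion second with the -ate form; each ion's ligands are alphabetised independently.
Re is given as +5; the cation's ligand charges sum to -3, so the complex cation is 2+.
With 2 anions per cation, each anion must be 2/2 = 1−.
Anion: ligand charges sum to -4; for the ion to be 1−, Cr = +3.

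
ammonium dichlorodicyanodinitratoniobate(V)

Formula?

Ligands: 2 chloro (Cl, -1), 2 cyano (CN, -1), 2 nitrato (NO3, -1). Ligand charge sum = -6.
With Nb in oxidation state +5, the complex ion is [Nb...]^1−.
Charge balance with ammonium (+1) requires 1 complex ion per 1 ammonium.

NH4[NbCl2(CN)2(NO3)2]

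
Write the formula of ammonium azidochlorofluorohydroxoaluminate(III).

NH4[AlClF(N3)(OH)]

Ligands: 1 chloro (Cl, -1), 1 azido (N3, -1), 1 hydroxo (OH, -1), 1 fluoro (F, -1). Ligand charge sum = -4.
With Al in oxidation state +3, the complex ion is [Al...]^1−.
Charge balance with ammonium (+1) requires 1 complex ion per 1 ammonium.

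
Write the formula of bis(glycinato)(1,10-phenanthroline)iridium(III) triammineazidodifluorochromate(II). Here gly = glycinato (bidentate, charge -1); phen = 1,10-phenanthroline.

Cation [Ir…]: ligand charges -2, Ir(III) ⇒ ion charge 1+.
Anion [Cr…]: ligand charges -3, Cr(II) ⇒ ion charge 1−.

[Ir(gly)2(phen)][CrF2(N3)(NH3)3]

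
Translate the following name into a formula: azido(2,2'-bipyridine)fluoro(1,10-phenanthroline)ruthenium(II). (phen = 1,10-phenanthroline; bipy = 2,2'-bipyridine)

[Ru(bipy)F(N3)(phen)]

Ligands: 1 azido (N3, -1), 1 1,10-phenanthroline (phen, neutral), 1 fluoro (F, -1), 1 2,2'-bipyridine (bipy, neutral). Ligand charge sum = -2.
With Ru in oxidation state +2, the complex ion is [Ru...].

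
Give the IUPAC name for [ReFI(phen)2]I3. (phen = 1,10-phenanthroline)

The 3 iodide counter-ions carry a total charge of -3, so each complex ion is 3+.
Ligand charges: 1×iodo (-1 each), 2×1,10-phenanthroline (neutral), 1×fluoro (-1 each); total -2. So Re + (-2) = 3+, giving Re = +5.
Ligands are named alphabetically: fluoro before iodo before phenanthroline.

fluoroiodobis(1,10-phenanthroline)rhenium(V) iodide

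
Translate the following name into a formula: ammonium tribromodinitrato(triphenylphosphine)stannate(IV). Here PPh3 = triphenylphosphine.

NH4[SnBr3(NO3)2(PPh3)]

Ligands: 2 nitrato (NO3, -1), 3 bromo (Br, -1), 1 triphenylphosphine (PPh3, neutral). Ligand charge sum = -5.
With Sn in oxidation state +4, the complex ion is [Sn...]^1−.
Charge balance with ammonium (+1) requires 1 complex ion per 1 ammonium.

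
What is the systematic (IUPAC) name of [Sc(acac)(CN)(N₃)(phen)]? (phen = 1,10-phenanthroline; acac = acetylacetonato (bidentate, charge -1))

There is no counter-ion, so the complex is neutral overall.
Ligand charges: 1×azido (-1 each), 1×cyano (-1 each), 1×1,10-phenanthroline (neutral), 1×acetylacetonato (-1 each); total -3. So Sc + (-3) = 0, giving Sc = +3.
Ligands are named alphabetically: acetylacetonato before azido before cyano before phenanthroline.

(acetylacetonato)azidocyano(1,10-phenanthroline)scandium(III)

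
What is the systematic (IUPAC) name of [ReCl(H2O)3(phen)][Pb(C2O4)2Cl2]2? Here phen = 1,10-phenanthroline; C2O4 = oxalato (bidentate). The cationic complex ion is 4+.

The complex cation is given as 4+; its ligand charges sum to -1, so Re = +5.
With 2 anions per cation, each anion must be 4/2 = 2−.
Anion: ligand charges sum to -6; for the ion to be 2−, Pb = +4.

triaquachloro(1,10-phenanthroline)rhenium(V) dichlorodioxalatoplumbate(IV)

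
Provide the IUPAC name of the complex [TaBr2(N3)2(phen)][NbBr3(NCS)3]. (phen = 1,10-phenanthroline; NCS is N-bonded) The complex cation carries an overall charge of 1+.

diazidodibromo(1,10-phenanthroline)tantalum(V) tribromotriisothiocyanatoniobate(V)

Both ions are complex: the cation is named first with the plain metal name, the anion second with the -ate form; each ion's ligands are alphabetised independently.
The complex cation is given as 1+; its ligand charges sum to -4, so Ta = +5.
A 1:1 salt means the anion carries the equal and opposite charge, 1−.
Anion: ligand charges sum to -6; for the ion to be 1−, Nb = +5.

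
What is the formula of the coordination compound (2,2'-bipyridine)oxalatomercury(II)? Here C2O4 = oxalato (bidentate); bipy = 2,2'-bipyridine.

[Hg(bipy)(C2O4)]

Ligands: 1 oxalato (C2O4, -2), 1 2,2'-bipyridine (bipy, neutral). Ligand charge sum = -2.
With Hg in oxidation state +2, the complex ion is [Hg...].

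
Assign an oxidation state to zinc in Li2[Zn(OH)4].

2 lithium outside the brackets (+1 each) → the complex ion is 2−.
Ligand charges: 4×OH = -4; sum -4.
Zn + (-4) = 2− ⇒ Zn is +2.

+2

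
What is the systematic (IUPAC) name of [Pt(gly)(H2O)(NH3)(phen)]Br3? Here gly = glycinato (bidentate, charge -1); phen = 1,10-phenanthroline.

The 3 bromide counter-ions carry a total charge of -3, so each complex ion is 3+.
Ligand charges: 1×glycinato (-1 each), 1×1,10-phenanthroline (neutral), 1×aqua (neutral), 1×ammine (neutral); total -1. So Pt + (-1) = 3+, giving Pt = +4.
Ligands are named alphabetically: ammine before aqua before glycinato before phenanthroline.

ammineaqua(glycinato)(1,10-phenanthroline)platinum(IV) bromide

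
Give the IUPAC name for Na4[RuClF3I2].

sodium chlorotrifluorodiiodoruthenate(II)

The 4 sodium counter-ions carry a total charge of +4, so each complex ion is 4−.
Ligand charges: 1×chloro (-1 each), 2×iodo (-1 each), 3×fluoro (-1 each); total -6. So Ru + (-6) = 4−, giving Ru = +2.
Ligands are named alphabetically: chloro before fluoro before iodo.
The complex ion is anionic, so ruthenium takes the -ate form ruthenate(II).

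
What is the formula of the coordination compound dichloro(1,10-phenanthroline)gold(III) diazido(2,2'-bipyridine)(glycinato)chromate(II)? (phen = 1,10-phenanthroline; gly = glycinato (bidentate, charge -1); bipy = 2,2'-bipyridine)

[AuCl2(phen)][Cr(bipy)(gly)(N3)2]

Cation [Au…]: ligand charges -2, Au(III) ⇒ ion charge 1+.
Anion [Cr…]: ligand charges -3, Cr(II) ⇒ ion charge 1−.
One 1+ cation balances one 1− anion.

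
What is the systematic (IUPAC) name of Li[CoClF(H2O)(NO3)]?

The 1 lithium counter-ion carries a total charge of +1, so each complex ion is 1−.
Ligand charges: 1×fluoro (-1 each), 1×chloro (-1 each), 1×nitrato (-1 each), 1×aqua (neutral); total -3. So Co + (-3) = 1−, giving Co = +2.
Ligands are named alphabetically: aqua before chloro before fluoro before nitrato.
The complex ion is anionic, so cobalt takes the -ate form cobaltate(II).

lithium aquachlorofluoronitratocobaltate(II)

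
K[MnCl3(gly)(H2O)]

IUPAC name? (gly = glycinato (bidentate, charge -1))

potassium aquatrichloro(glycinato)manganate(III)

The 1 potassium counter-ion carries a total charge of +1, so each complex ion is 1−.
Ligand charges: 1×glycinato (-1 each), 1×aqua (neutral), 3×chloro (-1 each); total -4. So Mn + (-4) = 1−, giving Mn = +3.
Ligands are named alphabetically: aqua before chloro before glycinato.
The complex ion is anionic, so manganese takes the -ate form manganate(III).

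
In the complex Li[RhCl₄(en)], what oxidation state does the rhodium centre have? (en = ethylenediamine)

1 lithium outside the brackets (+1 each) → the complex ion is 1−.
Ligand charges: 4×Cl = -4; 1×en neutral; sum -4.
Rh + (-4) = 1− ⇒ Rh is +3.

+3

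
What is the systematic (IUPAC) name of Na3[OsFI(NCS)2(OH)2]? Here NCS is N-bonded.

sodium fluorodihydroxoiododiisothiocyanatoosmate(III)

The 3 sodium counter-ions carry a total charge of +3, so each complex ion is 3−.
Ligand charges: 2×hydroxo (-1 each), 2×isothiocyanato (-1 each), 1×fluoro (-1 each), 1×iodo (-1 each); total -6. So Os + (-6) = 3−, giving Os = +3.
Ligands are named alphabetically: fluoro before hydroxo before iodo before isothiocyanato.
The complex ion is anionic, so osmium takes the -ate form osmate(III).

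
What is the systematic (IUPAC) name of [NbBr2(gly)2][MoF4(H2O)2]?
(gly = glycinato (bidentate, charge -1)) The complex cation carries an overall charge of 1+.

Both ions are complex: the cation is named first with the plain metal name, the anion second with the -ate form; each ion's ligands are alphabetised independently.
The complex cation is given as 1+; its ligand charges sum to -4, so Nb = +5.
A 1:1 salt means the anion carries the equal and opposite charge, 1−.
Anion: ligand charges sum to -4; for the ion to be 1−, Mo = +3.

dibromobis(glycinato)niobium(V) diaquatetrafluoromolybdate(III)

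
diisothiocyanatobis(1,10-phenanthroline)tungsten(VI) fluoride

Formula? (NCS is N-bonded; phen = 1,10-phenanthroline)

[W(NCS)2(phen)2]F4

Ligands: 2 isothiocyanato (NCS, -1), 2 1,10-phenanthroline (phen, neutral). Ligand charge sum = -2.
Charge balance with fluoride (-1) requires 1 complex ion per 4 fluoride.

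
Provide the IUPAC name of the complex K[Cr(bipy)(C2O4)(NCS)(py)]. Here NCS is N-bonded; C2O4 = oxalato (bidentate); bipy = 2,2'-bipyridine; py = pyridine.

potassium (2,2'-bipyridine)isothiocyanatooxalato(pyridine)chromate(II)

The 1 potassium counter-ion carries a total charge of +1, so each complex ion is 1−.
Ligand charges: 1×isothiocyanato (-1 each), 1×oxalato (-2 each), 1×2,2'-bipyridine (neutral), 1×pyridine (neutral); total -3. So Cr + (-3) = 1−, giving Cr = +2.
Ligands are named alphabetically: bipyridine before isothiocyanato before oxalato before pyridine.
The complex ion is anionic, so chromium takes the -ate form chromate(II).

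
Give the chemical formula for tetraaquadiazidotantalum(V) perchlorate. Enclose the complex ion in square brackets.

Ligands: 2 azido (N3, -1), 4 aqua (H2O, neutral). Ligand charge sum = -2.
With Ta in oxidation state +5, the complex ion is [Ta...]^3+.
Charge balance with perchlorate (-1) requires 1 complex ion per 3 perchlorate.

[Ta(H2O)4(N3)2](ClO4)3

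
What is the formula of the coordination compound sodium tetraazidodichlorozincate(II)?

Ligands: 2 chloro (Cl, -1), 4 azido (N3, -1). Ligand charge sum = -6.
Charge balance with sodium (+1) requires 1 complex ion per 4 sodium.

Na4[ZnCl2(N3)4]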